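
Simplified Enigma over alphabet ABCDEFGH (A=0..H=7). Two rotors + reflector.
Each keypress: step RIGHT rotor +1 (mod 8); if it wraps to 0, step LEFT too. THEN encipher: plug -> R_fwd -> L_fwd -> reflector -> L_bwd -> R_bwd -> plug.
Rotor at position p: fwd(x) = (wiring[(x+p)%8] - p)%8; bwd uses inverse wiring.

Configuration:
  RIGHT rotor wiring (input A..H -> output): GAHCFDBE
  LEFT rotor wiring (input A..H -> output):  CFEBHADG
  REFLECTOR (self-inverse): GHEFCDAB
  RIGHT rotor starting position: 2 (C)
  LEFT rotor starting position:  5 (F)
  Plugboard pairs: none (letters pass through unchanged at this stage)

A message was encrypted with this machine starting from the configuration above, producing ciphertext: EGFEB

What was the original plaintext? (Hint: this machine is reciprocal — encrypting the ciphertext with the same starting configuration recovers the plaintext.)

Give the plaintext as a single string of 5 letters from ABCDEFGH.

Answer: HDGFF

Derivation:
Char 1 ('E'): step: R->3, L=5; E->plug->E->R->B->L->G->refl->A->L'->E->R'->H->plug->H
Char 2 ('G'): step: R->4, L=5; G->plug->G->R->D->L->F->refl->D->L'->A->R'->D->plug->D
Char 3 ('F'): step: R->5, L=5; F->plug->F->R->C->L->B->refl->H->L'->F->R'->G->plug->G
Char 4 ('E'): step: R->6, L=5; E->plug->E->R->B->L->G->refl->A->L'->E->R'->F->plug->F
Char 5 ('B'): step: R->7, L=5; B->plug->B->R->H->L->C->refl->E->L'->G->R'->F->plug->F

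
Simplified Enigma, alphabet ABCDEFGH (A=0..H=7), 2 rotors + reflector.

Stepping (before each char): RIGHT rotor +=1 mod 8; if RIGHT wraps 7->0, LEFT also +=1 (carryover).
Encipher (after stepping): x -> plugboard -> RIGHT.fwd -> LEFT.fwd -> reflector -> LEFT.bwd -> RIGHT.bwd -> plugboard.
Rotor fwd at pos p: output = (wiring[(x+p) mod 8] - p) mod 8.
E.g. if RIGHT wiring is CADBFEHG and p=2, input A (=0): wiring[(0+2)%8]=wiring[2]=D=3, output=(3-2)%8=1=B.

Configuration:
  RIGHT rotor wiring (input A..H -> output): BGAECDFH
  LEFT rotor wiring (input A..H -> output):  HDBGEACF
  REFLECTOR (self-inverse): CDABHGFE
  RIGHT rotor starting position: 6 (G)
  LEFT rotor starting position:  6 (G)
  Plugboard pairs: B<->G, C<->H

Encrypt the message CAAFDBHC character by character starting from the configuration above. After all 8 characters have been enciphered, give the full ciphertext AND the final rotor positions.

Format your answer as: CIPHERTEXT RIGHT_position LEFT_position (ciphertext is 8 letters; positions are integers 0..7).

Answer: FFCHEFDD 6 7

Derivation:
Char 1 ('C'): step: R->7, L=6; C->plug->H->R->G->L->G->refl->F->L'->D->R'->F->plug->F
Char 2 ('A'): step: R->0, L->7 (L advanced); A->plug->A->R->B->L->A->refl->C->L'->D->R'->F->plug->F
Char 3 ('A'): step: R->1, L=7; A->plug->A->R->F->L->F->refl->G->L'->A->R'->H->plug->C
Char 4 ('F'): step: R->2, L=7; F->plug->F->R->F->L->F->refl->G->L'->A->R'->C->plug->H
Char 5 ('D'): step: R->3, L=7; D->plug->D->R->C->L->E->refl->H->L'->E->R'->E->plug->E
Char 6 ('B'): step: R->4, L=7; B->plug->G->R->E->L->H->refl->E->L'->C->R'->F->plug->F
Char 7 ('H'): step: R->5, L=7; H->plug->C->R->C->L->E->refl->H->L'->E->R'->D->plug->D
Char 8 ('C'): step: R->6, L=7; C->plug->H->R->F->L->F->refl->G->L'->A->R'->D->plug->D
Final: ciphertext=FFCHEFDD, RIGHT=6, LEFT=7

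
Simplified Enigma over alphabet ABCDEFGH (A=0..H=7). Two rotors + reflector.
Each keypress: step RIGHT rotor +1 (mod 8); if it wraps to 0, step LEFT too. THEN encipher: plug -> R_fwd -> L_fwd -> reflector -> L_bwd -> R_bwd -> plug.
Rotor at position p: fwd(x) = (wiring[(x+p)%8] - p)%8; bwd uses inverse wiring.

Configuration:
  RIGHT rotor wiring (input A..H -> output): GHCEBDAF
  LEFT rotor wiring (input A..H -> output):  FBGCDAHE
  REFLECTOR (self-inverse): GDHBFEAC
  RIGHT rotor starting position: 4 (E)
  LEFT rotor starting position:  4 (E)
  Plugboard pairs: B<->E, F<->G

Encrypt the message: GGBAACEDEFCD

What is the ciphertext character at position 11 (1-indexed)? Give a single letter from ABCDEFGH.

Char 1 ('G'): step: R->5, L=4; G->plug->F->R->F->L->F->refl->E->L'->B->R'->D->plug->D
Char 2 ('G'): step: R->6, L=4; G->plug->F->R->G->L->C->refl->H->L'->A->R'->C->plug->C
Char 3 ('B'): step: R->7, L=4; B->plug->E->R->F->L->F->refl->E->L'->B->R'->H->plug->H
Char 4 ('A'): step: R->0, L->5 (L advanced); A->plug->A->R->G->L->F->refl->E->L'->E->R'->D->plug->D
Char 5 ('A'): step: R->1, L=5; A->plug->A->R->G->L->F->refl->E->L'->E->R'->G->plug->F
Char 6 ('C'): step: R->2, L=5; C->plug->C->R->H->L->G->refl->A->L'->D->R'->F->plug->G
Char 7 ('E'): step: R->3, L=5; E->plug->B->R->G->L->F->refl->E->L'->E->R'->G->plug->F
Char 8 ('D'): step: R->4, L=5; D->plug->D->R->B->L->C->refl->H->L'->C->R'->E->plug->B
Char 9 ('E'): step: R->5, L=5; E->plug->B->R->D->L->A->refl->G->L'->H->R'->G->plug->F
Char 10 ('F'): step: R->6, L=5; F->plug->G->R->D->L->A->refl->G->L'->H->R'->B->plug->E
Char 11 ('C'): step: R->7, L=5; C->plug->C->R->A->L->D->refl->B->L'->F->R'->E->plug->B

B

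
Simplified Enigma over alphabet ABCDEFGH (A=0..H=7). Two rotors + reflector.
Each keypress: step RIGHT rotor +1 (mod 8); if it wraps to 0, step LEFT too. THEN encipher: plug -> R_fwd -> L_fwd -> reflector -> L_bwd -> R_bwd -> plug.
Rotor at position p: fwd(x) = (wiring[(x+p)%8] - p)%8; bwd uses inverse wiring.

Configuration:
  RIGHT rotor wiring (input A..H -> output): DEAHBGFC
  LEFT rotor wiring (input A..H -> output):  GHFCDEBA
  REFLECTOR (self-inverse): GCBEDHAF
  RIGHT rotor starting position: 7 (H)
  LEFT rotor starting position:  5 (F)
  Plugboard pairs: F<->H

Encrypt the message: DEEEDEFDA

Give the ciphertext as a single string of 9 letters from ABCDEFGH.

Answer: FDGDGGCAF

Derivation:
Char 1 ('D'): step: R->0, L->6 (L advanced); D->plug->D->R->H->L->G->refl->A->L'->C->R'->H->plug->F
Char 2 ('E'): step: R->1, L=6; E->plug->E->R->F->L->E->refl->D->L'->A->R'->D->plug->D
Char 3 ('E'): step: R->2, L=6; E->plug->E->R->D->L->B->refl->C->L'->B->R'->G->plug->G
Char 4 ('E'): step: R->3, L=6; E->plug->E->R->H->L->G->refl->A->L'->C->R'->D->plug->D
Char 5 ('D'): step: R->4, L=6; D->plug->D->R->G->L->F->refl->H->L'->E->R'->G->plug->G
Char 6 ('E'): step: R->5, L=6; E->plug->E->R->H->L->G->refl->A->L'->C->R'->G->plug->G
Char 7 ('F'): step: R->6, L=6; F->plug->H->R->A->L->D->refl->E->L'->F->R'->C->plug->C
Char 8 ('D'): step: R->7, L=6; D->plug->D->R->B->L->C->refl->B->L'->D->R'->A->plug->A
Char 9 ('A'): step: R->0, L->7 (L advanced); A->plug->A->R->D->L->G->refl->A->L'->C->R'->H->plug->F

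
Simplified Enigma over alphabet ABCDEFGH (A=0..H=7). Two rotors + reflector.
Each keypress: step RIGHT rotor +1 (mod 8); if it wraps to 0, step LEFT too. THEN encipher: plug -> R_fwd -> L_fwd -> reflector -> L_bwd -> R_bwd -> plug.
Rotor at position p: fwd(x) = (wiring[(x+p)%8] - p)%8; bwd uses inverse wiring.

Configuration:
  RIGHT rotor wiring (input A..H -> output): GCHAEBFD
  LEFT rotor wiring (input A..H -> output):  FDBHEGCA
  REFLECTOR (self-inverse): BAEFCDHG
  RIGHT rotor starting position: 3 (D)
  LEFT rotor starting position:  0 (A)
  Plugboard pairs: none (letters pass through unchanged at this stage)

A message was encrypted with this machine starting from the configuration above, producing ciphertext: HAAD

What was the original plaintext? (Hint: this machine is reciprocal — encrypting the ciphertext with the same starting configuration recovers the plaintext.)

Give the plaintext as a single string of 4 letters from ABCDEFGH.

Answer: FCFE

Derivation:
Char 1 ('H'): step: R->4, L=0; H->plug->H->R->E->L->E->refl->C->L'->G->R'->F->plug->F
Char 2 ('A'): step: R->5, L=0; A->plug->A->R->E->L->E->refl->C->L'->G->R'->C->plug->C
Char 3 ('A'): step: R->6, L=0; A->plug->A->R->H->L->A->refl->B->L'->C->R'->F->plug->F
Char 4 ('D'): step: R->7, L=0; D->plug->D->R->A->L->F->refl->D->L'->B->R'->E->plug->E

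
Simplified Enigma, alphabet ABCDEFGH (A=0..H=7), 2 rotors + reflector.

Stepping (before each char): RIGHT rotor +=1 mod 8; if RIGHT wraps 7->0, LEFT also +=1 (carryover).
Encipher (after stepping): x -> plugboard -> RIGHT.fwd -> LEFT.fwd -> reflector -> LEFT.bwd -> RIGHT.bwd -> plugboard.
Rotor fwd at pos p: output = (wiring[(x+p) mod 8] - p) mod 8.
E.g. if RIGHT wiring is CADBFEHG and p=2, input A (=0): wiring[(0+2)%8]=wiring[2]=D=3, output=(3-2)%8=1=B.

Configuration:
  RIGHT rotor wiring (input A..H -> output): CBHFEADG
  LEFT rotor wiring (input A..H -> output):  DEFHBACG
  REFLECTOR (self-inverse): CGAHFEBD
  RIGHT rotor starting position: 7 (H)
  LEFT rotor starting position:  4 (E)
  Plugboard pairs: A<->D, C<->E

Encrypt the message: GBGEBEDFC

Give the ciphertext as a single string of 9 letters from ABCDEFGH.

Answer: DGFGDHGCH

Derivation:
Char 1 ('G'): step: R->0, L->5 (L advanced); G->plug->G->R->D->L->G->refl->B->L'->C->R'->A->plug->D
Char 2 ('B'): step: R->1, L=5; B->plug->B->R->G->L->C->refl->A->L'->F->R'->G->plug->G
Char 3 ('G'): step: R->2, L=5; G->plug->G->R->A->L->D->refl->H->L'->E->R'->F->plug->F
Char 4 ('E'): step: R->3, L=5; E->plug->C->R->F->L->A->refl->C->L'->G->R'->G->plug->G
Char 5 ('B'): step: R->4, L=5; B->plug->B->R->E->L->H->refl->D->L'->A->R'->A->plug->D
Char 6 ('E'): step: R->5, L=5; E->plug->C->R->B->L->F->refl->E->L'->H->R'->H->plug->H
Char 7 ('D'): step: R->6, L=5; D->plug->A->R->F->L->A->refl->C->L'->G->R'->G->plug->G
Char 8 ('F'): step: R->7, L=5; F->plug->F->R->F->L->A->refl->C->L'->G->R'->E->plug->C
Char 9 ('C'): step: R->0, L->6 (L advanced); C->plug->E->R->E->L->H->refl->D->L'->G->R'->H->plug->H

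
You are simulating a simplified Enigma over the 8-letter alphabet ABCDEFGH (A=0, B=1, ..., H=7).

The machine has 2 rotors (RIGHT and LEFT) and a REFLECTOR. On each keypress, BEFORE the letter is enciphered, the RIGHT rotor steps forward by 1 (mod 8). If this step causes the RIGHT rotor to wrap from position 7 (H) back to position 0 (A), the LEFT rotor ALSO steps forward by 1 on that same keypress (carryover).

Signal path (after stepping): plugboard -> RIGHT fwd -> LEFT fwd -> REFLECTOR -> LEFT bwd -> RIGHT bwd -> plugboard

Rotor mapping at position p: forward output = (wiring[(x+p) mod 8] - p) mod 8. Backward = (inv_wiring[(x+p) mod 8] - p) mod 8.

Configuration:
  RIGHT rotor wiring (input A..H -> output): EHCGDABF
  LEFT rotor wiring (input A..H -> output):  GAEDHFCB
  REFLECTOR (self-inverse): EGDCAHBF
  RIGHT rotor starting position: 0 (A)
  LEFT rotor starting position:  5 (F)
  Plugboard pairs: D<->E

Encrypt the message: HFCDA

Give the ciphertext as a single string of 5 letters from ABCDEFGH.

Char 1 ('H'): step: R->1, L=5; H->plug->H->R->D->L->B->refl->G->L'->G->R'->A->plug->A
Char 2 ('F'): step: R->2, L=5; F->plug->F->R->D->L->B->refl->G->L'->G->R'->D->plug->E
Char 3 ('C'): step: R->3, L=5; C->plug->C->R->F->L->H->refl->F->L'->B->R'->F->plug->F
Char 4 ('D'): step: R->4, L=5; D->plug->E->R->A->L->A->refl->E->L'->C->R'->H->plug->H
Char 5 ('A'): step: R->5, L=5; A->plug->A->R->D->L->B->refl->G->L'->G->R'->H->plug->H

Answer: AEFHH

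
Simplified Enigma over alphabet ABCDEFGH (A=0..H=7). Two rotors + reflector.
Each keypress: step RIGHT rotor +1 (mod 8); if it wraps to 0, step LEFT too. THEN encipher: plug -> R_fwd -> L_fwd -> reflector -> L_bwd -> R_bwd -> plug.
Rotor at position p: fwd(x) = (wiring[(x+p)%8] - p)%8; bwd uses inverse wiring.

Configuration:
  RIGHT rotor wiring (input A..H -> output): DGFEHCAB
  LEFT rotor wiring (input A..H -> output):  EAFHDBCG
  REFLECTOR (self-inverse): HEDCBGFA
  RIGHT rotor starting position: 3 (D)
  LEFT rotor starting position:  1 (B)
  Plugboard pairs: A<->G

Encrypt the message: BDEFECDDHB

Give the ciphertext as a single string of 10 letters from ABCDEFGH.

Char 1 ('B'): step: R->4, L=1; B->plug->B->R->G->L->F->refl->G->L'->C->R'->F->plug->F
Char 2 ('D'): step: R->5, L=1; D->plug->D->R->G->L->F->refl->G->L'->C->R'->H->plug->H
Char 3 ('E'): step: R->6, L=1; E->plug->E->R->H->L->D->refl->C->L'->D->R'->B->plug->B
Char 4 ('F'): step: R->7, L=1; F->plug->F->R->A->L->H->refl->A->L'->E->R'->B->plug->B
Char 5 ('E'): step: R->0, L->2 (L advanced); E->plug->E->R->H->L->G->refl->F->L'->B->R'->H->plug->H
Char 6 ('C'): step: R->1, L=2; C->plug->C->R->D->L->H->refl->A->L'->E->R'->B->plug->B
Char 7 ('D'): step: R->2, L=2; D->plug->D->R->A->L->D->refl->C->L'->G->R'->E->plug->E
Char 8 ('D'): step: R->3, L=2; D->plug->D->R->F->L->E->refl->B->L'->C->R'->H->plug->H
Char 9 ('H'): step: R->4, L=2; H->plug->H->R->A->L->D->refl->C->L'->G->R'->B->plug->B
Char 10 ('B'): step: R->5, L=2; B->plug->B->R->D->L->H->refl->A->L'->E->R'->C->plug->C

Answer: FHBBHBEHBC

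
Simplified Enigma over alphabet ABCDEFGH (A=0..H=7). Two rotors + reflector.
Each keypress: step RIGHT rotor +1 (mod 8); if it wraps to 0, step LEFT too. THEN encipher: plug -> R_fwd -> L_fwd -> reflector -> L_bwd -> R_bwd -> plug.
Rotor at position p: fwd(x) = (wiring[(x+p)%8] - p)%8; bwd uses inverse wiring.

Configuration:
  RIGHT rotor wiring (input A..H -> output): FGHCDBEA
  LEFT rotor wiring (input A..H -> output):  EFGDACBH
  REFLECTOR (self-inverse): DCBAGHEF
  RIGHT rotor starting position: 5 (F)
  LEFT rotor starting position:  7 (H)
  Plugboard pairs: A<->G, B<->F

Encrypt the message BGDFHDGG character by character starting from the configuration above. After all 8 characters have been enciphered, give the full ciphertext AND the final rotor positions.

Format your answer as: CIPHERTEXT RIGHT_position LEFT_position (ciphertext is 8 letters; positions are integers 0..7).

Answer: FEHGAGEC 5 0

Derivation:
Char 1 ('B'): step: R->6, L=7; B->plug->F->R->E->L->E->refl->G->L'->C->R'->B->plug->F
Char 2 ('G'): step: R->7, L=7; G->plug->A->R->B->L->F->refl->H->L'->D->R'->E->plug->E
Char 3 ('D'): step: R->0, L->0 (L advanced); D->plug->D->R->C->L->G->refl->E->L'->A->R'->H->plug->H
Char 4 ('F'): step: R->1, L=0; F->plug->B->R->G->L->B->refl->C->L'->F->R'->A->plug->G
Char 5 ('H'): step: R->2, L=0; H->plug->H->R->E->L->A->refl->D->L'->D->R'->G->plug->A
Char 6 ('D'): step: R->3, L=0; D->plug->D->R->B->L->F->refl->H->L'->H->R'->A->plug->G
Char 7 ('G'): step: R->4, L=0; G->plug->A->R->H->L->H->refl->F->L'->B->R'->E->plug->E
Char 8 ('G'): step: R->5, L=0; G->plug->A->R->E->L->A->refl->D->L'->D->R'->C->plug->C
Final: ciphertext=FEHGAGEC, RIGHT=5, LEFT=0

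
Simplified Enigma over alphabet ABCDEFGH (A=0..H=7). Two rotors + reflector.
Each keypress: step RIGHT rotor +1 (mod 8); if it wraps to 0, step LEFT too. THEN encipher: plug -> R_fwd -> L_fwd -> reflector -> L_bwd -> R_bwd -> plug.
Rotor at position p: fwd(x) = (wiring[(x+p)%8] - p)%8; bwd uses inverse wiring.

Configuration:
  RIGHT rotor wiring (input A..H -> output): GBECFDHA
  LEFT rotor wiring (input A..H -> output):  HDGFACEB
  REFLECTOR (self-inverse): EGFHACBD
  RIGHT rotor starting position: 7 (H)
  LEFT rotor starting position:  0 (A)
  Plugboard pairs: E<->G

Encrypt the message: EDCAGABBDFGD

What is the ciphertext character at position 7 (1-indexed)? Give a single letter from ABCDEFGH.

Char 1 ('E'): step: R->0, L->1 (L advanced); E->plug->G->R->H->L->G->refl->B->L'->E->R'->C->plug->C
Char 2 ('D'): step: R->1, L=1; D->plug->D->R->E->L->B->refl->G->L'->H->R'->G->plug->E
Char 3 ('C'): step: R->2, L=1; C->plug->C->R->D->L->H->refl->D->L'->F->R'->E->plug->G
Char 4 ('A'): step: R->3, L=1; A->plug->A->R->H->L->G->refl->B->L'->E->R'->D->plug->D
Char 5 ('G'): step: R->4, L=1; G->plug->E->R->C->L->E->refl->A->L'->G->R'->H->plug->H
Char 6 ('A'): step: R->5, L=1; A->plug->A->R->G->L->A->refl->E->L'->C->R'->B->plug->B
Char 7 ('B'): step: R->6, L=1; B->plug->B->R->C->L->E->refl->A->L'->G->R'->E->plug->G

G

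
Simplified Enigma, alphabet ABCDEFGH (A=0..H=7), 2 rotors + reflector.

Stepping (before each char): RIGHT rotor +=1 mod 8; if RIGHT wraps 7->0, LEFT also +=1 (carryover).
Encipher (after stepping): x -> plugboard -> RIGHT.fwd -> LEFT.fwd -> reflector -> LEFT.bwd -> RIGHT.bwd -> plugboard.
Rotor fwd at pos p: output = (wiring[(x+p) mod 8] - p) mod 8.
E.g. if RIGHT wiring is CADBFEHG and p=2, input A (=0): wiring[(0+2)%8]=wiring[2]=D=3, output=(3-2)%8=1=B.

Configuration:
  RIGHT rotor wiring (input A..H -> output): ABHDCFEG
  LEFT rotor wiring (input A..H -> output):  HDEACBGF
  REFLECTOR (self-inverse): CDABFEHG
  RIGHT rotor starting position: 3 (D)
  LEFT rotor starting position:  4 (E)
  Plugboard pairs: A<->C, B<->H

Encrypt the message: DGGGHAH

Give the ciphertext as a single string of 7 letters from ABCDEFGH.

Answer: CFDABFG

Derivation:
Char 1 ('D'): step: R->4, L=4; D->plug->D->R->C->L->C->refl->A->L'->G->R'->A->plug->C
Char 2 ('G'): step: R->5, L=4; G->plug->G->R->G->L->A->refl->C->L'->C->R'->F->plug->F
Char 3 ('G'): step: R->6, L=4; G->plug->G->R->E->L->D->refl->B->L'->D->R'->D->plug->D
Char 4 ('G'): step: R->7, L=4; G->plug->G->R->G->L->A->refl->C->L'->C->R'->C->plug->A
Char 5 ('H'): step: R->0, L->5 (L advanced); H->plug->B->R->B->L->B->refl->D->L'->G->R'->H->plug->B
Char 6 ('A'): step: R->1, L=5; A->plug->C->R->C->L->A->refl->C->L'->D->R'->F->plug->F
Char 7 ('H'): step: R->2, L=5; H->plug->B->R->B->L->B->refl->D->L'->G->R'->G->plug->G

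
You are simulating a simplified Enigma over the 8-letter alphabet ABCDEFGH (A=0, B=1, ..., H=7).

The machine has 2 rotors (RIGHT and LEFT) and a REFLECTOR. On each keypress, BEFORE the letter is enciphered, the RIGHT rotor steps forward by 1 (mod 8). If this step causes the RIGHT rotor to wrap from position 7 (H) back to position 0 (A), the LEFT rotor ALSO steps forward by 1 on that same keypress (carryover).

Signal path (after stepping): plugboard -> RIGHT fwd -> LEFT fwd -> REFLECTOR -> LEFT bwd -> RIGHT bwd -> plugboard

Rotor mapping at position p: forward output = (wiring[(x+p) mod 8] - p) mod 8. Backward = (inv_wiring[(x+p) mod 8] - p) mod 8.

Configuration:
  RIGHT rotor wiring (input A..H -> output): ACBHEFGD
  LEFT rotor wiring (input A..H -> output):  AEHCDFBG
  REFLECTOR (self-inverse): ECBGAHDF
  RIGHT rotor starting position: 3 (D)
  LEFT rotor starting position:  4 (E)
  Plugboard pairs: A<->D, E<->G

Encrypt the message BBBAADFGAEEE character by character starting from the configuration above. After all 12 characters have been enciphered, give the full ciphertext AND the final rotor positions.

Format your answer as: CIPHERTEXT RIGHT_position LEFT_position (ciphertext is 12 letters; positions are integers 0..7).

Char 1 ('B'): step: R->4, L=4; B->plug->B->R->B->L->B->refl->C->L'->D->R'->H->plug->H
Char 2 ('B'): step: R->5, L=4; B->plug->B->R->B->L->B->refl->C->L'->D->R'->D->plug->A
Char 3 ('B'): step: R->6, L=4; B->plug->B->R->F->L->A->refl->E->L'->E->R'->D->plug->A
Char 4 ('A'): step: R->7, L=4; A->plug->D->R->C->L->F->refl->H->L'->A->R'->E->plug->G
Char 5 ('A'): step: R->0, L->5 (L advanced); A->plug->D->R->H->L->G->refl->D->L'->D->R'->H->plug->H
Char 6 ('D'): step: R->1, L=5; D->plug->A->R->B->L->E->refl->A->L'->A->R'->B->plug->B
Char 7 ('F'): step: R->2, L=5; F->plug->F->R->B->L->E->refl->A->L'->A->R'->H->plug->H
Char 8 ('G'): step: R->3, L=5; G->plug->E->R->A->L->A->refl->E->L'->B->R'->B->plug->B
Char 9 ('A'): step: R->4, L=5; A->plug->D->R->H->L->G->refl->D->L'->D->R'->H->plug->H
Char 10 ('E'): step: R->5, L=5; E->plug->G->R->C->L->B->refl->C->L'->F->R'->E->plug->G
Char 11 ('E'): step: R->6, L=5; E->plug->G->R->G->L->F->refl->H->L'->E->R'->D->plug->A
Char 12 ('E'): step: R->7, L=5; E->plug->G->R->G->L->F->refl->H->L'->E->R'->A->plug->D
Final: ciphertext=HAAGHBHBHGAD, RIGHT=7, LEFT=5

Answer: HAAGHBHBHGAD 7 5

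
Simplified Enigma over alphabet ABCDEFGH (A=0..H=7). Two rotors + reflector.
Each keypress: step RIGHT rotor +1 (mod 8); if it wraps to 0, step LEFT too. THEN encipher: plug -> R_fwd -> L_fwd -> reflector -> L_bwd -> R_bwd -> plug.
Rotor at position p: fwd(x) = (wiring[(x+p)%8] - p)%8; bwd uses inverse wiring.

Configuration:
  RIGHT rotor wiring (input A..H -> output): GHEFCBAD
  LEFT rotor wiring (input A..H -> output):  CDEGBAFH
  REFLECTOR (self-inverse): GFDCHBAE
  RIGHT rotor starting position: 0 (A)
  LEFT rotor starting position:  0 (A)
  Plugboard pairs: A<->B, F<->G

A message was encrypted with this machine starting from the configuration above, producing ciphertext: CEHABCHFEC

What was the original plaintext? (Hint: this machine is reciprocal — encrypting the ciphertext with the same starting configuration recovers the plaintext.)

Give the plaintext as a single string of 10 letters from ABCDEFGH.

Answer: BFEGCDCGDG

Derivation:
Char 1 ('C'): step: R->1, L=0; C->plug->C->R->E->L->B->refl->F->L'->G->R'->A->plug->B
Char 2 ('E'): step: R->2, L=0; E->plug->E->R->G->L->F->refl->B->L'->E->R'->G->plug->F
Char 3 ('H'): step: R->3, L=0; H->plug->H->R->B->L->D->refl->C->L'->A->R'->E->plug->E
Char 4 ('A'): step: R->4, L=0; A->plug->B->R->F->L->A->refl->G->L'->D->R'->F->plug->G
Char 5 ('B'): step: R->5, L=0; B->plug->A->R->E->L->B->refl->F->L'->G->R'->C->plug->C
Char 6 ('C'): step: R->6, L=0; C->plug->C->R->A->L->C->refl->D->L'->B->R'->D->plug->D
Char 7 ('H'): step: R->7, L=0; H->plug->H->R->B->L->D->refl->C->L'->A->R'->C->plug->C
Char 8 ('F'): step: R->0, L->1 (L advanced); F->plug->G->R->A->L->C->refl->D->L'->B->R'->F->plug->G
Char 9 ('E'): step: R->1, L=1; E->plug->E->R->A->L->C->refl->D->L'->B->R'->D->plug->D
Char 10 ('C'): step: R->2, L=1; C->plug->C->R->A->L->C->refl->D->L'->B->R'->F->plug->G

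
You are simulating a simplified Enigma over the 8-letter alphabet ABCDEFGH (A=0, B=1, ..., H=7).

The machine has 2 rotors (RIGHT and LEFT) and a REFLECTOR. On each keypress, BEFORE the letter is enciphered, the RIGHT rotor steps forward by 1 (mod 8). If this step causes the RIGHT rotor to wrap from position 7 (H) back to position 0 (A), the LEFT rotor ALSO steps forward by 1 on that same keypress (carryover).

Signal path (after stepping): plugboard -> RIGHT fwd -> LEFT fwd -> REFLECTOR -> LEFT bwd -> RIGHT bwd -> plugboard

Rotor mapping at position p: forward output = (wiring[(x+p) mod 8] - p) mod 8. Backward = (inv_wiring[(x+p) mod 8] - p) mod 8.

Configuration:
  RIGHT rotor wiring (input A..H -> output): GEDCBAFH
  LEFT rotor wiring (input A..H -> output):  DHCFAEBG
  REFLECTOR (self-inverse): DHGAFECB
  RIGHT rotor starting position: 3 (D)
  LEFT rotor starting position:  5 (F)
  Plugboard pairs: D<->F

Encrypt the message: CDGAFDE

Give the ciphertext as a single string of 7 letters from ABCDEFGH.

Answer: AEDDBBD

Derivation:
Char 1 ('C'): step: R->4, L=5; C->plug->C->R->B->L->E->refl->F->L'->F->R'->A->plug->A
Char 2 ('D'): step: R->5, L=5; D->plug->F->R->G->L->A->refl->D->L'->H->R'->E->plug->E
Char 3 ('G'): step: R->6, L=5; G->plug->G->R->D->L->G->refl->C->L'->E->R'->F->plug->D
Char 4 ('A'): step: R->7, L=5; A->plug->A->R->A->L->H->refl->B->L'->C->R'->F->plug->D
Char 5 ('F'): step: R->0, L->6 (L advanced); F->plug->D->R->C->L->F->refl->E->L'->E->R'->B->plug->B
Char 6 ('D'): step: R->1, L=6; D->plug->F->R->E->L->E->refl->F->L'->C->R'->B->plug->B
Char 7 ('E'): step: R->2, L=6; E->plug->E->R->D->L->B->refl->H->L'->F->R'->F->plug->D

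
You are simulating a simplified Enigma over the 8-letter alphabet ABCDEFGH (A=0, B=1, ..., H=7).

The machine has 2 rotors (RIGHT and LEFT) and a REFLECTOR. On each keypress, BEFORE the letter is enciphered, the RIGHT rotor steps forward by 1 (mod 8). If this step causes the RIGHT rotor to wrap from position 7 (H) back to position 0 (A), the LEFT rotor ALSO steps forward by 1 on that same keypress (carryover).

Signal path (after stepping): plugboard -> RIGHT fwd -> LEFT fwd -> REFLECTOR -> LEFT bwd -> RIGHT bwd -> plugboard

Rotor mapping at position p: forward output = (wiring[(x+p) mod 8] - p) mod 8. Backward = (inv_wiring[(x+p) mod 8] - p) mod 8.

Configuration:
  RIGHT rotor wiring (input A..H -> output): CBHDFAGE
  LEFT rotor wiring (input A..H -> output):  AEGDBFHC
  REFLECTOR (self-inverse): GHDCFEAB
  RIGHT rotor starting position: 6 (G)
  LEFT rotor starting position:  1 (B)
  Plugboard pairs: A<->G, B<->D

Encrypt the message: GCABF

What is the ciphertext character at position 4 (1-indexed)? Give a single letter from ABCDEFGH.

Char 1 ('G'): step: R->7, L=1; G->plug->A->R->F->L->G->refl->A->L'->D->R'->B->plug->D
Char 2 ('C'): step: R->0, L->2 (L advanced); C->plug->C->R->H->L->C->refl->D->L'->D->R'->D->plug->B
Char 3 ('A'): step: R->1, L=2; A->plug->G->R->D->L->D->refl->C->L'->H->R'->E->plug->E
Char 4 ('B'): step: R->2, L=2; B->plug->D->R->G->L->G->refl->A->L'->F->R'->A->plug->G

G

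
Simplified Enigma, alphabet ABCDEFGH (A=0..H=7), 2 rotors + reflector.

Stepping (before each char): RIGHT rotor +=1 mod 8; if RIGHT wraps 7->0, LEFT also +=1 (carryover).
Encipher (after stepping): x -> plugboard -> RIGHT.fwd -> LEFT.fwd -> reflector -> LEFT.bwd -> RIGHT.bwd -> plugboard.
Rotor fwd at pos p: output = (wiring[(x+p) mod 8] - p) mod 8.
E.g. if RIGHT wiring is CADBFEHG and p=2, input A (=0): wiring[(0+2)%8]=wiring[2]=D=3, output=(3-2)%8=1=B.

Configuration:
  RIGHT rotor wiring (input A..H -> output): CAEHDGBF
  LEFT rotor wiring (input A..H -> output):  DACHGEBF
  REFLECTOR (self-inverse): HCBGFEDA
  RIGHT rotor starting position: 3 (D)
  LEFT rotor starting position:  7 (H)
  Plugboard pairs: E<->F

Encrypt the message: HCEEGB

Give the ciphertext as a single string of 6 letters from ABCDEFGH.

Answer: GFFDFH

Derivation:
Char 1 ('H'): step: R->4, L=7; H->plug->H->R->D->L->D->refl->G->L'->A->R'->G->plug->G
Char 2 ('C'): step: R->5, L=7; C->plug->C->R->A->L->G->refl->D->L'->D->R'->E->plug->F
Char 3 ('E'): step: R->6, L=7; E->plug->F->R->B->L->E->refl->F->L'->G->R'->E->plug->F
Char 4 ('E'): step: R->7, L=7; E->plug->F->R->E->L->A->refl->H->L'->F->R'->D->plug->D
Char 5 ('G'): step: R->0, L->0 (L advanced); G->plug->G->R->B->L->A->refl->H->L'->D->R'->E->plug->F
Char 6 ('B'): step: R->1, L=0; B->plug->B->R->D->L->H->refl->A->L'->B->R'->H->plug->H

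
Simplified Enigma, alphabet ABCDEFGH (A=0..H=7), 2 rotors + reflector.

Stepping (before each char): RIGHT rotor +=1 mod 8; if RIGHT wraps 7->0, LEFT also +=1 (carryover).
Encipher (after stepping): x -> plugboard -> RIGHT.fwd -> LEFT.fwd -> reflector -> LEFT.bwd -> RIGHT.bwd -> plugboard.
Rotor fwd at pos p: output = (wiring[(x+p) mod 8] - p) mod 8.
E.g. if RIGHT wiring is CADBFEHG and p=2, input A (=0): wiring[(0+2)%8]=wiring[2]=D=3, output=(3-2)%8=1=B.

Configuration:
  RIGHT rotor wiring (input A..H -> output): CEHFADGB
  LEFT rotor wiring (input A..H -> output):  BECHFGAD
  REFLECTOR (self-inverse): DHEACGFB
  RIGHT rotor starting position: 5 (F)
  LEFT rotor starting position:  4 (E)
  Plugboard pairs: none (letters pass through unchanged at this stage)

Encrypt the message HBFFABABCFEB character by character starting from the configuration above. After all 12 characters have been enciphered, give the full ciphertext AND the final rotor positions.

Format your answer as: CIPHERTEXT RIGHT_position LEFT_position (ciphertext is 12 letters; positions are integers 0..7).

Answer: FDGEHAFEAHBF 1 6

Derivation:
Char 1 ('H'): step: R->6, L=4; H->plug->H->R->F->L->A->refl->D->L'->H->R'->F->plug->F
Char 2 ('B'): step: R->7, L=4; B->plug->B->R->D->L->H->refl->B->L'->A->R'->D->plug->D
Char 3 ('F'): step: R->0, L->5 (L advanced); F->plug->F->R->D->L->E->refl->C->L'->G->R'->G->plug->G
Char 4 ('F'): step: R->1, L=5; F->plug->F->R->F->L->F->refl->G->L'->C->R'->E->plug->E
Char 5 ('A'): step: R->2, L=5; A->plug->A->R->F->L->F->refl->G->L'->C->R'->H->plug->H
Char 6 ('B'): step: R->3, L=5; B->plug->B->R->F->L->F->refl->G->L'->C->R'->A->plug->A
Char 7 ('A'): step: R->4, L=5; A->plug->A->R->E->L->H->refl->B->L'->A->R'->F->plug->F
Char 8 ('B'): step: R->5, L=5; B->plug->B->R->B->L->D->refl->A->L'->H->R'->E->plug->E
Char 9 ('C'): step: R->6, L=5; C->plug->C->R->E->L->H->refl->B->L'->A->R'->A->plug->A
Char 10 ('F'): step: R->7, L=5; F->plug->F->R->B->L->D->refl->A->L'->H->R'->H->plug->H
Char 11 ('E'): step: R->0, L->6 (L advanced); E->plug->E->R->A->L->C->refl->E->L'->E->R'->B->plug->B
Char 12 ('B'): step: R->1, L=6; B->plug->B->R->G->L->H->refl->B->L'->F->R'->F->plug->F
Final: ciphertext=FDGEHAFEAHBF, RIGHT=1, LEFT=6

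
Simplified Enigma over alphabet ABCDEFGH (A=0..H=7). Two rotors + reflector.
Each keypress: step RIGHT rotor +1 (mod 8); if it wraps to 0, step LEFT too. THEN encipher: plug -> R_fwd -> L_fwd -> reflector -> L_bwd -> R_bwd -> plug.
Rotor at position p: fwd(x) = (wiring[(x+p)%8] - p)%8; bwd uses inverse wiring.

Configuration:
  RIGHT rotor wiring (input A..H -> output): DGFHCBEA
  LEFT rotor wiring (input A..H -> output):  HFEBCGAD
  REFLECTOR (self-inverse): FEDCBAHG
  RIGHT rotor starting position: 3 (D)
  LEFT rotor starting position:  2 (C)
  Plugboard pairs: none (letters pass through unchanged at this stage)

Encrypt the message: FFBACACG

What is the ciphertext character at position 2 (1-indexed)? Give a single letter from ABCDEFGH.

Char 1 ('F'): step: R->4, L=2; F->plug->F->R->C->L->A->refl->F->L'->G->R'->A->plug->A
Char 2 ('F'): step: R->5, L=2; F->plug->F->R->A->L->C->refl->D->L'->H->R'->B->plug->B

B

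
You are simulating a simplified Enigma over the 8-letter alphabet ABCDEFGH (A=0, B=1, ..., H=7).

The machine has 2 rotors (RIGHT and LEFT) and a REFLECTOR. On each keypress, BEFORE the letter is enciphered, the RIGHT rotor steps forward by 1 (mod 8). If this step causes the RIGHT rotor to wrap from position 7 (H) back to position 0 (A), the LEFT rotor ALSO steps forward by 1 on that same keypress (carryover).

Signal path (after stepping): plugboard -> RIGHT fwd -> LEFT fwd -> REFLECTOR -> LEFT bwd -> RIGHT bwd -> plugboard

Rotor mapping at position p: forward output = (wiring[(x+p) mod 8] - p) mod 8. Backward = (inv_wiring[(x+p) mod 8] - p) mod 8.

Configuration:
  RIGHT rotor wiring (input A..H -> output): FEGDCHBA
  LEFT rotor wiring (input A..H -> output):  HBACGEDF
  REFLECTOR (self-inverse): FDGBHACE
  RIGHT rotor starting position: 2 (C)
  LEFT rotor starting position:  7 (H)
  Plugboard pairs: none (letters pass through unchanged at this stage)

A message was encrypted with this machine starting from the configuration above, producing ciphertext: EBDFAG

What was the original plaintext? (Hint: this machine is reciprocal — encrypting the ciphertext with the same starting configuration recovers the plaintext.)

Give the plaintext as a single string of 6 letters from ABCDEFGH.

Char 1 ('E'): step: R->3, L=7; E->plug->E->R->F->L->H->refl->E->L'->H->R'->B->plug->B
Char 2 ('B'): step: R->4, L=7; B->plug->B->R->D->L->B->refl->D->L'->E->R'->D->plug->D
Char 3 ('D'): step: R->5, L=7; D->plug->D->R->A->L->G->refl->C->L'->C->R'->A->plug->A
Char 4 ('F'): step: R->6, L=7; F->plug->F->R->F->L->H->refl->E->L'->H->R'->C->plug->C
Char 5 ('A'): step: R->7, L=7; A->plug->A->R->B->L->A->refl->F->L'->G->R'->B->plug->B
Char 6 ('G'): step: R->0, L->0 (L advanced); G->plug->G->R->B->L->B->refl->D->L'->G->R'->C->plug->C

Answer: BDACBC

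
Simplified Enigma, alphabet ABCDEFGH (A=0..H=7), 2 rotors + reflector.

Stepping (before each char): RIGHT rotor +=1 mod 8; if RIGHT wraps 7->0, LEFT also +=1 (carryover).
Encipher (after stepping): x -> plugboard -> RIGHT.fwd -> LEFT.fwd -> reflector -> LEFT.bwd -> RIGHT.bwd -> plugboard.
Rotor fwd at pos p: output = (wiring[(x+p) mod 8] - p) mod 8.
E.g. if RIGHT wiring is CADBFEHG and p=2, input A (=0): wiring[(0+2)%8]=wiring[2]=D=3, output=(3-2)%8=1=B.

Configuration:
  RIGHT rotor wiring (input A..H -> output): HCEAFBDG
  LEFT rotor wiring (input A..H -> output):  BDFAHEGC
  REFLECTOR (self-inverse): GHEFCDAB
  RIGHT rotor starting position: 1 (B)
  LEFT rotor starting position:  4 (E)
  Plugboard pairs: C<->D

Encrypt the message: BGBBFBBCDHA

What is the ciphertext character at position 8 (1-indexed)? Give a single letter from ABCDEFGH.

Char 1 ('B'): step: R->2, L=4; B->plug->B->R->G->L->B->refl->H->L'->F->R'->G->plug->G
Char 2 ('G'): step: R->3, L=4; G->plug->G->R->H->L->E->refl->C->L'->C->R'->B->plug->B
Char 3 ('B'): step: R->4, L=4; B->plug->B->R->F->L->H->refl->B->L'->G->R'->F->plug->F
Char 4 ('B'): step: R->5, L=4; B->plug->B->R->G->L->B->refl->H->L'->F->R'->E->plug->E
Char 5 ('F'): step: R->6, L=4; F->plug->F->R->C->L->C->refl->E->L'->H->R'->G->plug->G
Char 6 ('B'): step: R->7, L=4; B->plug->B->R->A->L->D->refl->F->L'->E->R'->H->plug->H
Char 7 ('B'): step: R->0, L->5 (L advanced); B->plug->B->R->C->L->F->refl->D->L'->G->R'->H->plug->H
Char 8 ('C'): step: R->1, L=5; C->plug->D->R->E->L->G->refl->A->L'->F->R'->G->plug->G

G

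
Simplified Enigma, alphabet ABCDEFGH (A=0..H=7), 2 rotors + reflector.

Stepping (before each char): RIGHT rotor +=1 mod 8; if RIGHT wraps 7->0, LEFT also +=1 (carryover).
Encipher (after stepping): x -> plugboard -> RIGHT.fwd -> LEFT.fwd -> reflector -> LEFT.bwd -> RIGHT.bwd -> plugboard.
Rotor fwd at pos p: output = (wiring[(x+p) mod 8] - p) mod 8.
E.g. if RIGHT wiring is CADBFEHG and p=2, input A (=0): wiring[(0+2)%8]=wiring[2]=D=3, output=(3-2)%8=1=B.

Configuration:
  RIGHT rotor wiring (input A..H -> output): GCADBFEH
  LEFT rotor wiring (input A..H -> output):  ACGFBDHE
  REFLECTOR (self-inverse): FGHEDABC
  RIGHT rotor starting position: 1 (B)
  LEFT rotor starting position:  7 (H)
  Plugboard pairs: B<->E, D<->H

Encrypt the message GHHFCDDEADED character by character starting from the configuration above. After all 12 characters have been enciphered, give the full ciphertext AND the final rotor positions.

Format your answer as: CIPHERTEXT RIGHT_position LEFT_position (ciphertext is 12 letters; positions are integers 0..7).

Char 1 ('G'): step: R->2, L=7; G->plug->G->R->E->L->G->refl->B->L'->B->R'->B->plug->E
Char 2 ('H'): step: R->3, L=7; H->plug->D->R->B->L->B->refl->G->L'->E->R'->E->plug->B
Char 3 ('H'): step: R->4, L=7; H->plug->D->R->D->L->H->refl->C->L'->F->R'->A->plug->A
Char 4 ('F'): step: R->5, L=7; F->plug->F->R->D->L->H->refl->C->L'->F->R'->E->plug->B
Char 5 ('C'): step: R->6, L=7; C->plug->C->R->A->L->F->refl->A->L'->H->R'->H->plug->D
Char 6 ('D'): step: R->7, L=7; D->plug->H->R->F->L->C->refl->H->L'->D->R'->C->plug->C
Char 7 ('D'): step: R->0, L->0 (L advanced); D->plug->H->R->H->L->E->refl->D->L'->F->R'->F->plug->F
Char 8 ('E'): step: R->1, L=0; E->plug->B->R->H->L->E->refl->D->L'->F->R'->H->plug->D
Char 9 ('A'): step: R->2, L=0; A->plug->A->R->G->L->H->refl->C->L'->B->R'->B->plug->E
Char 10 ('D'): step: R->3, L=0; D->plug->H->R->F->L->D->refl->E->L'->H->R'->G->plug->G
Char 11 ('E'): step: R->4, L=0; E->plug->B->R->B->L->C->refl->H->L'->G->R'->F->plug->F
Char 12 ('D'): step: R->5, L=0; D->plug->H->R->E->L->B->refl->G->L'->C->R'->C->plug->C
Final: ciphertext=EBABDCFDEGFC, RIGHT=5, LEFT=0

Answer: EBABDCFDEGFC 5 0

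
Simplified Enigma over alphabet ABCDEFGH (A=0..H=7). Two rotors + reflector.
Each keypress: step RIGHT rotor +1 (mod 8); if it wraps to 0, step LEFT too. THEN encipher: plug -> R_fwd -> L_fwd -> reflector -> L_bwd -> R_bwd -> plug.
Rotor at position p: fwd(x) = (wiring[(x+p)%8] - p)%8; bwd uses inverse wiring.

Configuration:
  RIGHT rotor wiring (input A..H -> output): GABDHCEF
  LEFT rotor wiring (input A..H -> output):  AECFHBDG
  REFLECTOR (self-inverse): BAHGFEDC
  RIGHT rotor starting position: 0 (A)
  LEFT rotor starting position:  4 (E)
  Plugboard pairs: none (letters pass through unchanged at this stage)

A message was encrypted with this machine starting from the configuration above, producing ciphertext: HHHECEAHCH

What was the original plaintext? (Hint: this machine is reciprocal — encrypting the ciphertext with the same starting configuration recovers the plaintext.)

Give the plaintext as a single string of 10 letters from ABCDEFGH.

Char 1 ('H'): step: R->1, L=4; H->plug->H->R->F->L->A->refl->B->L'->H->R'->A->plug->A
Char 2 ('H'): step: R->2, L=4; H->plug->H->R->G->L->G->refl->D->L'->A->R'->D->plug->D
Char 3 ('H'): step: R->3, L=4; H->plug->H->R->G->L->G->refl->D->L'->A->R'->A->plug->A
Char 4 ('E'): step: R->4, L=4; E->plug->E->R->C->L->H->refl->C->L'->D->R'->A->plug->A
Char 5 ('C'): step: R->5, L=4; C->plug->C->R->A->L->D->refl->G->L'->G->R'->G->plug->G
Char 6 ('E'): step: R->6, L=4; E->plug->E->R->D->L->C->refl->H->L'->C->R'->D->plug->D
Char 7 ('A'): step: R->7, L=4; A->plug->A->R->G->L->G->refl->D->L'->A->R'->F->plug->F
Char 8 ('H'): step: R->0, L->5 (L advanced); H->plug->H->R->F->L->F->refl->E->L'->A->R'->B->plug->B
Char 9 ('C'): step: R->1, L=5; C->plug->C->R->C->L->B->refl->A->L'->G->R'->D->plug->D
Char 10 ('H'): step: R->2, L=5; H->plug->H->R->G->L->A->refl->B->L'->C->R'->E->plug->E

Answer: ADAAGDFBDE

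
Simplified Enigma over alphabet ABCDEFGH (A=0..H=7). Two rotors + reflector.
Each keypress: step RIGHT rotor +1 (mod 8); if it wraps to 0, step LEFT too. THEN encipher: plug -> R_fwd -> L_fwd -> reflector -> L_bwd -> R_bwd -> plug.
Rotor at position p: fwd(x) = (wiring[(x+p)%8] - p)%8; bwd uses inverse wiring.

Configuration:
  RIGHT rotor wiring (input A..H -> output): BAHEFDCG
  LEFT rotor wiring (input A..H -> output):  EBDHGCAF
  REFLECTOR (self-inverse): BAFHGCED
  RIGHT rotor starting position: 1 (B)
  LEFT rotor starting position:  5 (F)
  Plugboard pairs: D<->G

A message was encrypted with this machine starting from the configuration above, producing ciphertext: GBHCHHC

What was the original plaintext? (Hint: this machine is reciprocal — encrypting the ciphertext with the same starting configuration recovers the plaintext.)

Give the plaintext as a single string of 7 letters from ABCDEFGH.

Char 1 ('G'): step: R->2, L=5; G->plug->D->R->B->L->D->refl->H->L'->D->R'->C->plug->C
Char 2 ('B'): step: R->3, L=5; B->plug->B->R->C->L->A->refl->B->L'->H->R'->D->plug->G
Char 3 ('H'): step: R->4, L=5; H->plug->H->R->A->L->F->refl->C->L'->G->R'->C->plug->C
Char 4 ('C'): step: R->5, L=5; C->plug->C->R->B->L->D->refl->H->L'->D->R'->E->plug->E
Char 5 ('H'): step: R->6, L=5; H->plug->H->R->F->L->G->refl->E->L'->E->R'->A->plug->A
Char 6 ('H'): step: R->7, L=5; H->plug->H->R->D->L->H->refl->D->L'->B->R'->C->plug->C
Char 7 ('C'): step: R->0, L->6 (L advanced); C->plug->C->R->H->L->E->refl->G->L'->C->R'->G->plug->D

Answer: CGCEACD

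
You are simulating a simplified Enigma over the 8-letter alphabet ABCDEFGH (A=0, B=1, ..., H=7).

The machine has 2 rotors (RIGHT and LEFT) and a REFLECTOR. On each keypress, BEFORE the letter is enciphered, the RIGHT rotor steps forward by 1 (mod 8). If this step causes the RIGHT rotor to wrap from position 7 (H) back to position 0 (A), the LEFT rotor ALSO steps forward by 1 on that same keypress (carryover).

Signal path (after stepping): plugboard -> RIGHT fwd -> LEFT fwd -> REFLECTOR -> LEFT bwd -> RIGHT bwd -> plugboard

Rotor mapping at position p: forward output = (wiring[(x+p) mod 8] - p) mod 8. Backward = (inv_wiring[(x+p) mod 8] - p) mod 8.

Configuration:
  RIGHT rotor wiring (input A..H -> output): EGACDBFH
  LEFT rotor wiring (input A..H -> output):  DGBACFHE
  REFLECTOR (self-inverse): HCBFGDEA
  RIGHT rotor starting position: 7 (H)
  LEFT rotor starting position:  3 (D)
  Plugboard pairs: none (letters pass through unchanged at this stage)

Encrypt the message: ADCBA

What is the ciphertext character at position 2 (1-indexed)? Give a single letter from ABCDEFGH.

Char 1 ('A'): step: R->0, L->4 (L advanced); A->plug->A->R->E->L->H->refl->A->L'->D->R'->E->plug->E
Char 2 ('D'): step: R->1, L=4; D->plug->D->R->C->L->D->refl->F->L'->G->R'->G->plug->G

G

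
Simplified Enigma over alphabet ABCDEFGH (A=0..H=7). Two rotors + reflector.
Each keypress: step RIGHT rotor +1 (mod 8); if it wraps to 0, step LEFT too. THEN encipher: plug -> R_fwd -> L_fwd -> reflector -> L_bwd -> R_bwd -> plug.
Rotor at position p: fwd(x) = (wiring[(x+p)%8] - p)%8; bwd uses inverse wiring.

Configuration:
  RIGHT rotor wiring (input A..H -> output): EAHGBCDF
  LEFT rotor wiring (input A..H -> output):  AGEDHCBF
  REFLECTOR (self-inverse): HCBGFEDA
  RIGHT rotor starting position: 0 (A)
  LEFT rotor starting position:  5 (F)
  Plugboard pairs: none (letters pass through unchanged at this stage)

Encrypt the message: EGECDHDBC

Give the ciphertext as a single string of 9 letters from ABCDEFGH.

Answer: DAGFHBCAA

Derivation:
Char 1 ('E'): step: R->1, L=5; E->plug->E->R->B->L->E->refl->F->L'->A->R'->D->plug->D
Char 2 ('G'): step: R->2, L=5; G->plug->G->R->C->L->A->refl->H->L'->F->R'->A->plug->A
Char 3 ('E'): step: R->3, L=5; E->plug->E->R->C->L->A->refl->H->L'->F->R'->G->plug->G
Char 4 ('C'): step: R->4, L=5; C->plug->C->R->H->L->C->refl->B->L'->E->R'->F->plug->F
Char 5 ('D'): step: R->5, L=5; D->plug->D->R->H->L->C->refl->B->L'->E->R'->H->plug->H
Char 6 ('H'): step: R->6, L=5; H->plug->H->R->E->L->B->refl->C->L'->H->R'->B->plug->B
Char 7 ('D'): step: R->7, L=5; D->plug->D->R->A->L->F->refl->E->L'->B->R'->C->plug->C
Char 8 ('B'): step: R->0, L->6 (L advanced); B->plug->B->R->A->L->D->refl->G->L'->E->R'->A->plug->A
Char 9 ('C'): step: R->1, L=6; C->plug->C->R->F->L->F->refl->E->L'->H->R'->A->plug->A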